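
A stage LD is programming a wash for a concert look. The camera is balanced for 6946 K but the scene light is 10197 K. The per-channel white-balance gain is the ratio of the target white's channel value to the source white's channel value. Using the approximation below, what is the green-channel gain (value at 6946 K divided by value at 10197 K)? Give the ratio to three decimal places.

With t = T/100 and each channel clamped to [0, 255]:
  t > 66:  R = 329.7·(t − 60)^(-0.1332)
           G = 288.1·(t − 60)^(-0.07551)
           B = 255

1.119

At 10197 K (t = 101.97):
  G = 288.1·(101.97 − 60)^(-0.07551) = 288.1·41.97^(-0.07551) = 288.1·0.75414 = 217.268.
At 6946 K (t = 69.46):
  G = 288.1·(69.46 − 60)^(-0.07551) = 288.1·9.46^(-0.07551) = 288.1·0.84394 = 243.138.
Gain = 243.138 / 217.268 = 1.1191 → 1.119.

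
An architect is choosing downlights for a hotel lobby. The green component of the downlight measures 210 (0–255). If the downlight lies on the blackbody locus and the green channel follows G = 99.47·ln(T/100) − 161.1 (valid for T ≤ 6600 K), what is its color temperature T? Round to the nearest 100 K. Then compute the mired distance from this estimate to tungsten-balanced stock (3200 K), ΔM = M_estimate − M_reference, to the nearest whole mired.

ln t = (210 + 161.1) / 99.47 = 3.7308.
t = e^3.7308 = 41.711.
T = 100·t = 4171 K → 4200 K to the nearest 100 K.
M_estimate = 10⁶/4200 = 238.10; M_reference = 10⁶/3200 = 312.50.
ΔM = 238.10 − 312.50 = -74.40 → -74 mireds.

-74 mireds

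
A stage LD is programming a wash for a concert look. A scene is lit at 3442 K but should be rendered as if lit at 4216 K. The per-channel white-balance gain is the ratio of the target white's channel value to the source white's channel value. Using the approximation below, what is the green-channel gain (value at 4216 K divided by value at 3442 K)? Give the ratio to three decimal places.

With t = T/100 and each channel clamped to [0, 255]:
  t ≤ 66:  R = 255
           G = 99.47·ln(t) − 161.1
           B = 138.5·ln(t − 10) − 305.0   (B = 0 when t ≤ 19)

1.106

At 3442 K (t = 34.42):
  G = 99.47·ln 34.42 − 161.1 = 99.47·3.5386 − 161.1 = 190.888.
At 4216 K (t = 42.16):
  G = 99.47·ln 42.16 − 161.1 = 99.47·3.7415 − 161.1 = 211.064.
Gain = 211.064 / 190.888 = 1.1057 → 1.106.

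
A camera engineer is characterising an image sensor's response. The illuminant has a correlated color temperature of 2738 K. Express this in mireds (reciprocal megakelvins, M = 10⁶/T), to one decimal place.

M = 10⁶ / 2738 = 365.230 → 365.2 mireds.

365.2 mireds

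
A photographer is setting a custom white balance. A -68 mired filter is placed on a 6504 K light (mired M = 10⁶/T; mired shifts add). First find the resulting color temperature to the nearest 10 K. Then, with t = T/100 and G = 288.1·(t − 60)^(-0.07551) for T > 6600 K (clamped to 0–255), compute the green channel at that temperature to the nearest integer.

212

M_in = 10⁶/6504 = 153.75; M_out = 153.75 + (-68) = 85.75.
T_out = 10⁶/85.75 = 11661.6 K → 11660 K; t = 116.6.
G = 288.1·(116.6 − 60)^(-0.07551) = 288.1·56.6^(-0.07551) = 288.1·0.73730 = 212.416.
Rounded: 212.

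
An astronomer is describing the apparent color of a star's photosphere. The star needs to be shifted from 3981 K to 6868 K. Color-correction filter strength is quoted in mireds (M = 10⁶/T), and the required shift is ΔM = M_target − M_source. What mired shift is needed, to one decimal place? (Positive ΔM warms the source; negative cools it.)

-105.6 mireds

M_source = 10⁶/3981 = 251.193; M_target = 10⁶/6868 = 145.603.
ΔM = 145.603 − 251.193 = -105.590 → -105.6 mireds, a cooling shift.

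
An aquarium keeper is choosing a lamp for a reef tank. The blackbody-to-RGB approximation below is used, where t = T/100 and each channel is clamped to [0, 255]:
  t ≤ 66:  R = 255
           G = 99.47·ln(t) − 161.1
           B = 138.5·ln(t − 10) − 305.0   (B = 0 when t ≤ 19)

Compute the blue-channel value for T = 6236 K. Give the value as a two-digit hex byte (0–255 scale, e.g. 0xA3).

0xF3

t = 6236/100 = 62.36; the t ≤ 66 branch applies.
B = 138.5·ln(62.36 − 10) − 305.0 = 138.5·ln 52.36 − 305.0 = 138.5·3.9581 − 305.0 = 243.203.
Rounded: 243; in hex, 0xF3.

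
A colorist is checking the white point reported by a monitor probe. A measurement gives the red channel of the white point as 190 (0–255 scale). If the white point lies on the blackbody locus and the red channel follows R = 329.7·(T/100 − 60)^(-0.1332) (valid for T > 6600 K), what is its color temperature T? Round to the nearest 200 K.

(t − 60)^(-0.1332) = 190/329.7 = 0.57628.
t − 60 = 0.57628^(1/-0.1332) = 0.57628^(-7.508) = 62.667, so t = 122.667.
T = 100·t = 12267 K → 12200 K to the nearest 200 K.

12200 K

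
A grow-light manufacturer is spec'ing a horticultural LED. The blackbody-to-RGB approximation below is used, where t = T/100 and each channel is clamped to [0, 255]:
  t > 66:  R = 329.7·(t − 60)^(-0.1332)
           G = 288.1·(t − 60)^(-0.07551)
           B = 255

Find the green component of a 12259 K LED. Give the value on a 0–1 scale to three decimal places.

0.827

t = 12259/100 = 122.59; the t > 66 branch applies.
G = 288.1·(122.59 − 60)^(-0.07551) = 288.1·62.59^(-0.07551) = 288.1·0.73172 = 210.809.
On a 0–1 scale: 210.809/255 = 0.8267 → 0.827.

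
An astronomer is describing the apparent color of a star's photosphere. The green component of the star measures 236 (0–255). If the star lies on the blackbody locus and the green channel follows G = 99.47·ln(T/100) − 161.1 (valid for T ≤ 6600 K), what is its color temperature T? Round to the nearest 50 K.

ln t = (236 + 161.1) / 99.47 = 3.9922.
t = e^3.9922 = 54.172.
T = 100·t = 5417 K → 5400 K to the nearest 50 K.

5400 K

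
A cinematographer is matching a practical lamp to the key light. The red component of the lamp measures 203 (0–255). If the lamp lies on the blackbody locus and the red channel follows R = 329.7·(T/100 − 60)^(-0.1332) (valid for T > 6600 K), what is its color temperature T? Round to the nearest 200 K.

9800 K

(t − 60)^(-0.1332) = 203/329.7 = 0.61571.
t − 60 = 0.61571^(1/-0.1332) = 0.61571^(-7.508) = 38.129, so t = 98.129.
T = 100·t = 9813 K → 9800 K to the nearest 200 K.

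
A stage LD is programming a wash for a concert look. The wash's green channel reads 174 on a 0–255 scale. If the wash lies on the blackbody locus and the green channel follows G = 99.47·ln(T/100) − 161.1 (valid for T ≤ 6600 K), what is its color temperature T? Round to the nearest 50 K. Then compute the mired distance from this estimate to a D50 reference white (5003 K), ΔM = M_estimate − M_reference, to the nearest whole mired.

ln t = (174 + 161.1) / 99.47 = 3.3689.
t = e^3.3689 = 29.045.
T = 100·t = 2905 K → 2900 K to the nearest 50 K.
M_estimate = 10⁶/2900 = 344.83; M_reference = 10⁶/5003 = 199.88.
ΔM = 344.83 − 199.88 = 144.95 → +145 mireds.

+145 mireds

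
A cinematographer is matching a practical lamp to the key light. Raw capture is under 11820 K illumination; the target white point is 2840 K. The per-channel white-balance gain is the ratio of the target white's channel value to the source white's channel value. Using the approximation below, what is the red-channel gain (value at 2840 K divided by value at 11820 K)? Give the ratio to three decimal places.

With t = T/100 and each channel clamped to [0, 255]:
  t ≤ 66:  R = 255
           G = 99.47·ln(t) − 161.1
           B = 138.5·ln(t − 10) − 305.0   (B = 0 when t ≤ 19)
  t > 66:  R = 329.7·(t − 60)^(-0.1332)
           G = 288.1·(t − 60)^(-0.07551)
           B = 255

1.329

At 11820 K (t = 118.2):
  R = 329.7·(118.2 − 60)^(-0.1332) = 329.7·58.2^(-0.1332) = 329.7·0.58199 = 191.881.
At 2840 K (t = 28.4):
  R = 255 by definition for t ≤ 66.
Gain = 255.000 / 191.881 = 1.3290 → 1.329.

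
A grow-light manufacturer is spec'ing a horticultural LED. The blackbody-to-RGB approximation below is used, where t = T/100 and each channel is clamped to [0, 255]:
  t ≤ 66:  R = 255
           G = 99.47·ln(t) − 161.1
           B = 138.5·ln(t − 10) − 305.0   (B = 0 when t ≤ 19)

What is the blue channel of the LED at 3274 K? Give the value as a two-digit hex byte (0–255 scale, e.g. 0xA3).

t = 3274/100 = 32.74; the t ≤ 66 branch applies.
B = 138.5·ln(32.74 − 10) − 305.0 = 138.5·ln 22.74 − 305.0 = 138.5·3.1241 − 305.0 = 127.691.
Rounded: 128; in hex, 0x80.

0x80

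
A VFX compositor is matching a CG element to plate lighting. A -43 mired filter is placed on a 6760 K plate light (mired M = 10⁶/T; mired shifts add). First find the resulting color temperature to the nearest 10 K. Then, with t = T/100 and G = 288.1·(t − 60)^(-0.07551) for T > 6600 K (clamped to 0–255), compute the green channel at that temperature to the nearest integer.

220

M_in = 10⁶/6760 = 147.93; M_out = 147.93 + (-43) = 104.93.
T_out = 10⁶/104.93 = 9530.3 K → 9530 K; t = 95.3.
G = 288.1·(95.3 − 60)^(-0.07551) = 288.1·35.3^(-0.07551) = 288.1·0.76406 = 220.126.
Rounded: 220.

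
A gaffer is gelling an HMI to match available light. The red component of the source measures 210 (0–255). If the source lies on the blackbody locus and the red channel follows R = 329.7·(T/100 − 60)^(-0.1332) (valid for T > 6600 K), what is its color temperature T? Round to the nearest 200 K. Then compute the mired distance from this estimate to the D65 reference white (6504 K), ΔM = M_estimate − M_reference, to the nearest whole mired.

-43 mireds

(t − 60)^(-0.1332) = 210/329.7 = 0.63694.
t − 60 = 0.63694^(1/-0.1332) = 0.63694^(-7.508) = 29.561, so t = 89.561.
T = 100·t = 8956 K → 9000 K to the nearest 200 K.
M_estimate = 10⁶/9000 = 111.11; M_reference = 10⁶/6504 = 153.75.
ΔM = 111.11 − 153.75 = -42.64 → -43 mireds.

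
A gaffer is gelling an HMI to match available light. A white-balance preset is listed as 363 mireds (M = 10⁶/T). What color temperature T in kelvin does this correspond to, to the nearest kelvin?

T = 10⁶ / 363 = 2754.82 K → 2755 K.

2755 K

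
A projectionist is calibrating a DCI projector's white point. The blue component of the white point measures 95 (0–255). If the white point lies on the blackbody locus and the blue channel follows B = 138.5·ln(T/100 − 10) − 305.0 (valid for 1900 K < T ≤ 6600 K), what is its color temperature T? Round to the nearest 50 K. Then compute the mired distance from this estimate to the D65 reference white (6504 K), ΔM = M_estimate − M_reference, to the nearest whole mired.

+203 mireds

ln(t − 10) = (95 + 305.0) / 138.5 = 2.8881.
t − 10 = e^2.8881 = 17.959, so t = 27.959.
T = 100·t = 2796 K → 2800 K to the nearest 50 K.
M_estimate = 10⁶/2800 = 357.14; M_reference = 10⁶/6504 = 153.75.
ΔM = 357.14 − 153.75 = 203.39 → +203 mireds.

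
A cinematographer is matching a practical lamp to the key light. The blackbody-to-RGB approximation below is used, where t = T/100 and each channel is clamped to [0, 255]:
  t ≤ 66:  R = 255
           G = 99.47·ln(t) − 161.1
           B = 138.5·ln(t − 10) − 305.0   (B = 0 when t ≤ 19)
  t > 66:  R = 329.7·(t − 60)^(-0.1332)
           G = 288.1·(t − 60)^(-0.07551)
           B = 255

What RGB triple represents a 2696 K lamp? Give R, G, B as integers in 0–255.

t = 2696/100 = 26.96; the t ≤ 66 branch applies.
R = 255 by definition for t ≤ 66.
G = 99.47·ln 26.96 − 161.1 = 99.47·3.2944 − 161.1 = 166.589.
B = 138.5·ln(26.96 − 10) − 305.0 = 138.5·ln 16.96 − 305.0 = 138.5·2.8309 − 305.0 = 87.074.
Rounded: (255, 167, 87).

R=255, G=167, B=87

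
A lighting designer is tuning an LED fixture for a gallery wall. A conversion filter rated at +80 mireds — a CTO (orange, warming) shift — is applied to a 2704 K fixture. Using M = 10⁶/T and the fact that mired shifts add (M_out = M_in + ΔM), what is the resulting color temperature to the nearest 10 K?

2220 K

M_in = 10⁶/2704 = 369.82 mireds.
M_out = 369.82 + (+80) = 449.82 mireds.
T_out = 10⁶/449.82 = 2223.1 K → 2220 K.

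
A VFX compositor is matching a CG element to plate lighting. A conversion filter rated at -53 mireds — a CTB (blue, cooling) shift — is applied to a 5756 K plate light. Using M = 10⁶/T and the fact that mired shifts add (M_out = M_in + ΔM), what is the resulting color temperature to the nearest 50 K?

8300 K

M_in = 10⁶/5756 = 173.73 mireds.
M_out = 173.73 + (-53) = 120.73 mireds.
T_out = 10⁶/120.73 = 8282.8 K → 8300 K.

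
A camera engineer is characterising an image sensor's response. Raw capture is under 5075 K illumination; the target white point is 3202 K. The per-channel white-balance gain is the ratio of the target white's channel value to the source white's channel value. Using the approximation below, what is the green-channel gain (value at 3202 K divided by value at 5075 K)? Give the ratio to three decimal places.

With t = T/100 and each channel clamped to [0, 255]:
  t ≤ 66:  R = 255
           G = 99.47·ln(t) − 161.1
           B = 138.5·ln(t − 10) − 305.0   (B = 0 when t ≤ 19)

0.800

At 5075 K (t = 50.75):
  G = 99.47·ln 50.75 − 161.1 = 99.47·3.9269 − 161.1 = 229.510.
At 3202 K (t = 32.02):
  G = 99.47·ln 32.02 − 161.1 = 99.47·3.4664 − 161.1 = 183.699.
Gain = 183.699 / 229.510 = 0.8004 → 0.800.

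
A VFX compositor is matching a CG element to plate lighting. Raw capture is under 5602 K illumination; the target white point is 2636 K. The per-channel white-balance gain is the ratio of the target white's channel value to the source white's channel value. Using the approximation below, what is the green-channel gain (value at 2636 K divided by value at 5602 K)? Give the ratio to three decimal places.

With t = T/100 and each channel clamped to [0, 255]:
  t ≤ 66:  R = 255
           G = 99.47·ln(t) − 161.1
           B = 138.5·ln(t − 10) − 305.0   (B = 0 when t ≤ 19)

At 5602 K (t = 56.02):
  G = 99.47·ln 56.02 − 161.1 = 99.47·4.0257 − 161.1 = 239.337.
At 2636 K (t = 26.36):
  G = 99.47·ln 26.36 − 161.1 = 99.47·3.2718 − 161.1 = 164.351.
Gain = 164.351 / 239.337 = 0.6867 → 0.687.

0.687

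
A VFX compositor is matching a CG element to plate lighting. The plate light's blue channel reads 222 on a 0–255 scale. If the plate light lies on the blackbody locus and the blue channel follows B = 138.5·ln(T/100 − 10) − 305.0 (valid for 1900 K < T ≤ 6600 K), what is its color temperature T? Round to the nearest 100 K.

5500 K

ln(t − 10) = (222 + 305.0) / 138.5 = 3.8051.
t − 10 = e^3.8051 = 44.928, so t = 54.928.
T = 100·t = 5493 K → 5500 K to the nearest 100 K.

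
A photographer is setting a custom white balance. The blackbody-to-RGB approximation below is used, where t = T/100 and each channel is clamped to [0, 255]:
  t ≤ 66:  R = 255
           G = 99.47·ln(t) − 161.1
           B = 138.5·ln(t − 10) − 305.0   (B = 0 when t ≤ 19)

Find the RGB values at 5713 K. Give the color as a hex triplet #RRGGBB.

t = 5713/100 = 57.13; the t ≤ 66 branch applies.
R = 255 by definition for t ≤ 66.
G = 99.47·ln 57.13 − 161.1 = 99.47·4.0453 − 161.1 = 241.289.
B = 138.5·ln(57.13 − 10) − 305.0 = 138.5·ln 47.13 − 305.0 = 138.5·3.8529 − 305.0 = 228.628.
Rounded: (255, 241, 229).
In hex: #FFF1E5.

#FFF1E5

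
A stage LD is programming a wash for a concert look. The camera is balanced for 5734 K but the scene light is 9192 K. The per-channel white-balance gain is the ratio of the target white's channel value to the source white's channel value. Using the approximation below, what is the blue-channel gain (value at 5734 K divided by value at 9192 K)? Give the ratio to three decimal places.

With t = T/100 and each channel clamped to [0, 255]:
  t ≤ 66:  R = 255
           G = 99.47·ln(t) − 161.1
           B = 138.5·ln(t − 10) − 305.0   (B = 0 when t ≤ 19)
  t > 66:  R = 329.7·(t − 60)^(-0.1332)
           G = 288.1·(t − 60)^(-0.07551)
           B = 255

0.899

At 9192 K (t = 91.92):
  B = 255 by definition for t > 66.
At 5734 K (t = 57.34):
  B = 138.5·ln(57.34 − 10) − 305.0 = 138.5·ln 47.34 − 305.0 = 138.5·3.8574 − 305.0 = 229.244.
Gain = 229.244 / 255.000 = 0.8990 → 0.899.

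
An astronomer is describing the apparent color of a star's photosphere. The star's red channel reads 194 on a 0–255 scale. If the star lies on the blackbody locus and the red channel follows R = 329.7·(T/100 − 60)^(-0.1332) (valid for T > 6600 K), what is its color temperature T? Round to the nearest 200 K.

(t − 60)^(-0.1332) = 194/329.7 = 0.58841.
t − 60 = 0.58841^(1/-0.1332) = 0.58841^(-7.508) = 53.593, so t = 113.593.
T = 100·t = 11359 K → 11400 K to the nearest 200 K.

11400 K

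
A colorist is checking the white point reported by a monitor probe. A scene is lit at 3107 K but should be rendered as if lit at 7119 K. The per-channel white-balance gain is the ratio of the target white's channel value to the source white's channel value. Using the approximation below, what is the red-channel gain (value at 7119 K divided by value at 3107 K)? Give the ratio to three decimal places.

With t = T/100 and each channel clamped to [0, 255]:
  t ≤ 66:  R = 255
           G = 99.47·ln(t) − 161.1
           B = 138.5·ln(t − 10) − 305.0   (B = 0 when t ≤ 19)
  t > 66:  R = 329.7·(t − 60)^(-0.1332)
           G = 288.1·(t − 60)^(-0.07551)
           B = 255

At 3107 K (t = 31.07):
  R = 255 by definition for t ≤ 66.
At 7119 K (t = 71.19):
  R = 329.7·(71.19 − 60)^(-0.1332) = 329.7·11.19^(-0.1332) = 329.7·0.72493 = 239.009.
Gain = 239.009 / 255.000 = 0.9373 → 0.937.

0.937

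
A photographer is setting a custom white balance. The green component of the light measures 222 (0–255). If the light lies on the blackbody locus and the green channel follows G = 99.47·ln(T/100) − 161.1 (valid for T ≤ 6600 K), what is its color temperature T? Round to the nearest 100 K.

4700 K

ln t = (222 + 161.1) / 99.47 = 3.8514.
t = e^3.8514 = 47.059.
T = 100·t = 4706 K → 4700 K to the nearest 100 K.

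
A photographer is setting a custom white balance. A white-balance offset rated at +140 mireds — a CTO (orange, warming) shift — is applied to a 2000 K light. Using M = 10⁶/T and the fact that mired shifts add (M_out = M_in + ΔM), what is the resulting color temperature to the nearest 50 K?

M_in = 10⁶/2000 = 500.00 mireds.
M_out = 500.00 + (+140) = 640.00 mireds.
T_out = 10⁶/640.00 = 1562.5 K → 1550 K.

1550 K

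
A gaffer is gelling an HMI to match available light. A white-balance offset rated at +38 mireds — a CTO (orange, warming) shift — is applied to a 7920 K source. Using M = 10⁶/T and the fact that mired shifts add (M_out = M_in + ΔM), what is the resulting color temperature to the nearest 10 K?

6090 K

M_in = 10⁶/7920 = 126.26 mireds.
M_out = 126.26 + (+38) = 164.26 mireds.
T_out = 10⁶/164.26 = 6087.8 K → 6090 K.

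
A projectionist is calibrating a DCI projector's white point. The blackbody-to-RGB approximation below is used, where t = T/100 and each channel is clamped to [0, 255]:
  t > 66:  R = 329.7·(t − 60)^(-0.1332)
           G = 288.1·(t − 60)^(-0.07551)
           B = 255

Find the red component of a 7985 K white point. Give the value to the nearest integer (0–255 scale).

t = 7985/100 = 79.85; the t > 66 branch applies.
R = 329.7·(79.85 − 60)^(-0.1332) = 329.7·19.85^(-0.1332) = 329.7·0.67164 = 221.441.
Rounded: 221.

221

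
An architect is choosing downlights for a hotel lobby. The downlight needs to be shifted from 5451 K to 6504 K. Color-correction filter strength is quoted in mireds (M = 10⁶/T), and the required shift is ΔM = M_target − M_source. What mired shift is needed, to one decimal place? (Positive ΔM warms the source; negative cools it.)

M_source = 10⁶/5451 = 183.453; M_target = 10⁶/6504 = 153.752.
ΔM = 153.752 − 183.453 = -29.701 → -29.7 mireds, a cooling shift.

-29.7 mireds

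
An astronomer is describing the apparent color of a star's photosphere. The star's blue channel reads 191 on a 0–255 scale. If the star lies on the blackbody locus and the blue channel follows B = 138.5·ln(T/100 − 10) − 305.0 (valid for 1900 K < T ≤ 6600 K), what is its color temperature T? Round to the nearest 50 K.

4600 K

ln(t − 10) = (191 + 305.0) / 138.5 = 3.5812.
t − 10 = e^3.5812 = 35.918, so t = 45.918.
T = 100·t = 4592 K → 4600 K to the nearest 50 K.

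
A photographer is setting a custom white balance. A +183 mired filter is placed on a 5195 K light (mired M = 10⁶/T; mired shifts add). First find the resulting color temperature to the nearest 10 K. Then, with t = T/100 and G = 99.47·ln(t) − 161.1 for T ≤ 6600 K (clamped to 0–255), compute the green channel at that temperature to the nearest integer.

165

M_in = 10⁶/5195 = 192.49; M_out = 192.49 + (+183) = 375.49.
T_out = 10⁶/375.49 = 2663.2 K → 2660 K; t = 26.6.
G = 99.47·ln 26.6 − 161.1 = 99.47·3.2809 − 161.1 = 165.252.
Rounded: 165.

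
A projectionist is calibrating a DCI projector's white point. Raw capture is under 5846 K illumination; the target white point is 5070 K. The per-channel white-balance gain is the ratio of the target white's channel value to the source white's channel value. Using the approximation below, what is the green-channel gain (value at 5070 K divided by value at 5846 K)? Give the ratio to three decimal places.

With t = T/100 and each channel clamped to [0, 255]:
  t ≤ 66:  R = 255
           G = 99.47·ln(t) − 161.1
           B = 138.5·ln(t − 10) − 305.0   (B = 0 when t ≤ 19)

At 5846 K (t = 58.46):
  G = 99.47·ln 58.46 − 161.1 = 99.47·4.0683 − 161.1 = 243.578.
At 5070 K (t = 50.7):
  G = 99.47·ln 50.7 − 161.1 = 99.47·3.9259 − 161.1 = 229.412.
Gain = 229.412 / 243.578 = 0.9418 → 0.942.

0.942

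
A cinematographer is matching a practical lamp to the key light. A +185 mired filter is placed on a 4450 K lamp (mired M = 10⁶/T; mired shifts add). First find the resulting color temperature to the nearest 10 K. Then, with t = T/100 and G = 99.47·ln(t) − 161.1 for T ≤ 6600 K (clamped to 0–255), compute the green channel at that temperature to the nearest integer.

M_in = 10⁶/4450 = 224.72; M_out = 224.72 + (+185) = 409.72.
T_out = 10⁶/409.72 = 2440.7 K → 2440 K; t = 24.4.
G = 99.47·ln 24.4 − 161.1 = 99.47·3.1946 − 161.1 = 156.665.
Rounded: 157.

157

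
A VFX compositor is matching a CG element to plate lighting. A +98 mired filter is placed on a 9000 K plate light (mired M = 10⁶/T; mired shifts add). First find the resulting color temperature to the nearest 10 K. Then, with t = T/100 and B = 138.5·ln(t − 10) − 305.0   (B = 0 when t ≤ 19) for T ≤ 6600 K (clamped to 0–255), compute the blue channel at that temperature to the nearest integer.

198

M_in = 10⁶/9000 = 111.11; M_out = 111.11 + (+98) = 209.11.
T_out = 10⁶/209.11 = 4782.1 K → 4780 K; t = 47.8.
B = 138.5·ln(47.8 − 10) − 305.0 = 138.5·ln 37.8 − 305.0 = 138.5·3.6323 − 305.0 = 198.075.
Rounded: 198.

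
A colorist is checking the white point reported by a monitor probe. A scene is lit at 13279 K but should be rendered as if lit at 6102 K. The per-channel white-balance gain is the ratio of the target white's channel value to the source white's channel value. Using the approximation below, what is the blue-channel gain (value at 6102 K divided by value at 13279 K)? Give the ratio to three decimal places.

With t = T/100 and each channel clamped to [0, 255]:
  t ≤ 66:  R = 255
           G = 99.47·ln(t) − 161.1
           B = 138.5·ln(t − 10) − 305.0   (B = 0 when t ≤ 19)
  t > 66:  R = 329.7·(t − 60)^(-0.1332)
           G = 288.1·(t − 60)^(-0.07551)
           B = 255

0.940

At 13279 K (t = 132.79):
  B = 255 by definition for t > 66.
At 6102 K (t = 61.02):
  B = 138.5·ln(61.02 − 10) − 305.0 = 138.5·ln 51.02 − 305.0 = 138.5·3.9322 − 305.0 = 239.612.
Gain = 239.612 / 255.000 = 0.9397 → 0.940.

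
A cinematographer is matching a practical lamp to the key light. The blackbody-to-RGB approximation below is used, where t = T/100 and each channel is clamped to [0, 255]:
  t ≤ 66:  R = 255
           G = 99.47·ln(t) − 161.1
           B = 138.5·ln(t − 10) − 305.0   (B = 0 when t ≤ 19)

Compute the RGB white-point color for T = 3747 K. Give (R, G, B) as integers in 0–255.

(255, 199, 154)

t = 3747/100 = 37.47; the t ≤ 66 branch applies.
R = 255 by definition for t ≤ 66.
G = 99.47·ln 37.47 − 161.1 = 99.47·3.6235 − 161.1 = 199.334.
B = 138.5·ln(37.47 − 10) − 305.0 = 138.5·ln 27.47 − 305.0 = 138.5·3.3131 − 305.0 = 153.864.
Rounded: (255, 199, 154).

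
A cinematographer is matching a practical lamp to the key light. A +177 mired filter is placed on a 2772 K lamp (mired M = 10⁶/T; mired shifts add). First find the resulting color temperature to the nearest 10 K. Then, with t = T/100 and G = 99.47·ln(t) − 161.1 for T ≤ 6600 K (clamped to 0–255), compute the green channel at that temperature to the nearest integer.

130

M_in = 10⁶/2772 = 360.75; M_out = 360.75 + (+177) = 537.75.
T_out = 10⁶/537.75 = 1859.6 K → 1860 K; t = 18.6.
G = 99.47·ln 18.6 − 161.1 = 99.47·2.9232 − 161.1 = 129.667.
Rounded: 130.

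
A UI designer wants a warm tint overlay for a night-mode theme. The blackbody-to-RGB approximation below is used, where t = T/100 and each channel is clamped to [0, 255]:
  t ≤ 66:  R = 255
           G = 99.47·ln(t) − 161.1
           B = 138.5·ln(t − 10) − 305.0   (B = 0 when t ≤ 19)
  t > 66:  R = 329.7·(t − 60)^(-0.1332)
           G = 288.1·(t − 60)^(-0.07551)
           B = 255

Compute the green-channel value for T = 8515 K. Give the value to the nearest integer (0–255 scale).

226

t = 8515/100 = 85.15; the t > 66 branch applies.
G = 288.1·(85.15 − 60)^(-0.07551) = 288.1·25.15^(-0.07551) = 288.1·0.78387 = 225.834.
Rounded: 226.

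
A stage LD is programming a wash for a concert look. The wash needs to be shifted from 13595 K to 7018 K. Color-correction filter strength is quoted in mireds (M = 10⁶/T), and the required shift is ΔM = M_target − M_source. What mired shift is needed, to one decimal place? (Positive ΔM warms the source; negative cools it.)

+68.9 mireds

M_source = 10⁶/13595 = 73.556; M_target = 10⁶/7018 = 142.491.
ΔM = 142.491 − 73.556 = 68.934 → +68.9 mireds, a warming shift.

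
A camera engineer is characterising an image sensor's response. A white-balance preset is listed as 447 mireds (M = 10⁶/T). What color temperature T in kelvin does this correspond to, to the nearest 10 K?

2240 K

T = 10⁶ / 447 = 2237.14 K → 2240 K.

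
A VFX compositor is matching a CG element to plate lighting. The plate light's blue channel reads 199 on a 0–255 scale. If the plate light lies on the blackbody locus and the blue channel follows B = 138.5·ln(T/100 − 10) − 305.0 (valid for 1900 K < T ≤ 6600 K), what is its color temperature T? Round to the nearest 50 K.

ln(t − 10) = (199 + 305.0) / 138.5 = 3.6390.
t − 10 = e^3.6390 = 38.053, so t = 48.053.
T = 100·t = 4805 K → 4800 K to the nearest 50 K.

4800 K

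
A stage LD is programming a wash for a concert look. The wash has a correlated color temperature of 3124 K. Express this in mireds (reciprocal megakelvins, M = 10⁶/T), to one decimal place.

320.1 mireds

M = 10⁶ / 3124 = 320.102 → 320.1 mireds.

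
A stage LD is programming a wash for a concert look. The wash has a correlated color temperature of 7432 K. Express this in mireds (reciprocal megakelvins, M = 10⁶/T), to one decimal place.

134.6 mireds

M = 10⁶ / 7432 = 134.553 → 134.6 mireds.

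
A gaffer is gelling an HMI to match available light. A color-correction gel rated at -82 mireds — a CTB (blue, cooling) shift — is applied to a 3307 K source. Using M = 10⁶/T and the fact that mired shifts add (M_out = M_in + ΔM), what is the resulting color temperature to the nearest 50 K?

M_in = 10⁶/3307 = 302.39 mireds.
M_out = 302.39 + (-82) = 220.39 mireds.
T_out = 10⁶/220.39 = 4537.4 K → 4550 K.

4550 K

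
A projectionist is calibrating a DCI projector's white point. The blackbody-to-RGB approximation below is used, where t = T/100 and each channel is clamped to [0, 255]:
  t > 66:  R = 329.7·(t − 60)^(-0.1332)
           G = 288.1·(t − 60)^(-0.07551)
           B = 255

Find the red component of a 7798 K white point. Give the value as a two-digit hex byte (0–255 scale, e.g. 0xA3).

0xE0

t = 7798/100 = 77.98; the t > 66 branch applies.
R = 329.7·(77.98 − 60)^(-0.1332) = 329.7·17.98^(-0.1332) = 329.7·0.68055 = 224.378.
Rounded: 224; in hex, 0xE0.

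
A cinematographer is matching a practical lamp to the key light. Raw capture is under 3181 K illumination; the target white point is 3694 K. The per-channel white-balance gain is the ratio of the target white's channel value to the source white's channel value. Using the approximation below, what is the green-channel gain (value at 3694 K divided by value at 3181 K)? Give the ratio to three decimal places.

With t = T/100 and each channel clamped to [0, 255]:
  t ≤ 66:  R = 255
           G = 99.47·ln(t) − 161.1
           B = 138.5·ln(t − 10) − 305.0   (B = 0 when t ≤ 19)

At 3181 K (t = 31.81):
  G = 99.47·ln 31.81 − 161.1 = 99.47·3.4598 − 161.1 = 183.044.
At 3694 K (t = 36.94):
  G = 99.47·ln 36.94 − 161.1 = 99.47·3.6093 − 161.1 = 197.917.
Gain = 197.917 / 183.044 = 1.0812 → 1.081.

1.081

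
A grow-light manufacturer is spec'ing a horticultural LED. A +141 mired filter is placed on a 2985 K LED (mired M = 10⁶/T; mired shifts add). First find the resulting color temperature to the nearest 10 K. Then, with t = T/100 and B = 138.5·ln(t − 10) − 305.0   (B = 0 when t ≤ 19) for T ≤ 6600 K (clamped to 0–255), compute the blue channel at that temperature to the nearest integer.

27

M_in = 10⁶/2985 = 335.01; M_out = 335.01 + (+141) = 476.01.
T_out = 10⁶/476.01 = 2100.8 K → 2100 K; t = 21.
B = 138.5·ln(21 − 10) − 305.0 = 138.5·ln 11 − 305.0 = 138.5·2.3979 − 305.0 = 27.108.
Rounded: 27.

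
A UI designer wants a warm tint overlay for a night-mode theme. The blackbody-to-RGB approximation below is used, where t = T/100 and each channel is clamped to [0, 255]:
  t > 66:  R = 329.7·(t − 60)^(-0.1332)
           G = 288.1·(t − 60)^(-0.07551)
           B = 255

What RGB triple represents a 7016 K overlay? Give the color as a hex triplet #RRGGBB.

#F2F2FF

t = 7016/100 = 70.16; the t > 66 branch applies.
R = 329.7·(70.16 − 60)^(-0.1332) = 329.7·10.16^(-0.1332) = 329.7·0.73431 = 242.103.
G = 288.1·(70.16 − 60)^(-0.07551) = 288.1·10.16^(-0.07551) = 288.1·0.83940 = 241.831.
B = 255 by definition for t > 66.
Rounded: (242, 242, 255).
In hex: #F2F2FF.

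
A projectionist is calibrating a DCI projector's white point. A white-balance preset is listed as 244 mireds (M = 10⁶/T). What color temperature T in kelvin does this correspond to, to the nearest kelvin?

T = 10⁶ / 244 = 4098.36 K → 4098 K.

4098 K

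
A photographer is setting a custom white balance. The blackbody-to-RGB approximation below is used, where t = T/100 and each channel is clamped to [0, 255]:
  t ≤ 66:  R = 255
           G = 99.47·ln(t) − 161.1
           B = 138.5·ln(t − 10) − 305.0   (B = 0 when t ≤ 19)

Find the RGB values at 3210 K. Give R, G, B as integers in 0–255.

t = 3210/100 = 32.1; the t ≤ 66 branch applies.
R = 255 by definition for t ≤ 66.
G = 99.47·ln 32.1 − 161.1 = 99.47·3.4689 − 161.1 = 183.947.
B = 138.5·ln(32.1 − 10) − 305.0 = 138.5·ln 22.1 − 305.0 = 138.5·3.0956 − 305.0 = 123.737.
Rounded: (255, 184, 124).

R=255, G=184, B=124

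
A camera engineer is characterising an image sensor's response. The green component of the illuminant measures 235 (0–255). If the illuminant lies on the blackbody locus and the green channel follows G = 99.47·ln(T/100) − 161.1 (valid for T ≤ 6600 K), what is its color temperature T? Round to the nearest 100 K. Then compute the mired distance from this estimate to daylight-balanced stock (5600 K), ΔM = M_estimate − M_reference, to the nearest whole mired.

ln t = (235 + 161.1) / 99.47 = 3.9821.
t = e^3.9821 = 53.630.
T = 100·t = 5363 K → 5400 K to the nearest 100 K.
M_estimate = 10⁶/5400 = 185.19; M_reference = 10⁶/5600 = 178.57.
ΔM = 185.19 − 178.57 = 6.61 → +7 mireds.

+7 mireds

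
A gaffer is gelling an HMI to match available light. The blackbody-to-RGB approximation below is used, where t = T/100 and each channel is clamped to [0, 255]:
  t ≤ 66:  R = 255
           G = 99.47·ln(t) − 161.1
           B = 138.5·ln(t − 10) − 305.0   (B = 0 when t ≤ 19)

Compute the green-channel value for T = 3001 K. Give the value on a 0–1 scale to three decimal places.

t = 3001/100 = 30.01; the t ≤ 66 branch applies.
G = 99.47·ln 30.01 − 161.1 = 99.47·3.4015 − 161.1 = 177.250.
On a 0–1 scale: 177.250/255 = 0.6951 → 0.695.

0.695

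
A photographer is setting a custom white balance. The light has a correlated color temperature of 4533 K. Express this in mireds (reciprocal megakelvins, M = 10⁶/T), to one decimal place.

M = 10⁶ / 4533 = 220.604 → 220.6 mireds.

220.6 mireds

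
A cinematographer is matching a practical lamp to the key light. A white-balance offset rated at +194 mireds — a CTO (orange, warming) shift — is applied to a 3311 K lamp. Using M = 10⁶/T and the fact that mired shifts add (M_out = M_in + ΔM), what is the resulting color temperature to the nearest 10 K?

M_in = 10⁶/3311 = 302.02 mireds.
M_out = 302.02 + (+194) = 496.02 mireds.
T_out = 10⁶/496.02 = 2016.0 K → 2020 K.

2020 K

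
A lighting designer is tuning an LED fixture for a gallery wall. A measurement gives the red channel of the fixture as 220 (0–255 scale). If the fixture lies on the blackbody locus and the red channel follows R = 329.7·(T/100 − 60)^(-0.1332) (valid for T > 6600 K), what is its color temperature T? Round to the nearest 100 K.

8100 K

(t − 60)^(-0.1332) = 220/329.7 = 0.66727.
t − 60 = 0.66727^(1/-0.1332) = 0.66727^(-7.508) = 20.847, so t = 80.847.
T = 100·t = 8085 K → 8100 K to the nearest 100 K.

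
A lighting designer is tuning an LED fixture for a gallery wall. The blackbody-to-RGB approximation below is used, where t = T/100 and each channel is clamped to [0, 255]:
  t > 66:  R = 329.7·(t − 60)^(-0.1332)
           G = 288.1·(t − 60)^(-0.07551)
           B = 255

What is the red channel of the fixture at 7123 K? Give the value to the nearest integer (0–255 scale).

t = 7123/100 = 71.23; the t > 66 branch applies.
R = 329.7·(71.23 − 60)^(-0.1332) = 329.7·11.23^(-0.1332) = 329.7·0.72459 = 238.896.
Rounded: 239.

239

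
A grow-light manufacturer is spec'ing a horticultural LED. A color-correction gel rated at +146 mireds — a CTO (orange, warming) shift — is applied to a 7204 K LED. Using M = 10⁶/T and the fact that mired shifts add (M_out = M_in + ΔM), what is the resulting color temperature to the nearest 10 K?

3510 K

M_in = 10⁶/7204 = 138.81 mireds.
M_out = 138.81 + (+146) = 284.81 mireds.
T_out = 10⁶/284.81 = 3511.1 K → 3510 K.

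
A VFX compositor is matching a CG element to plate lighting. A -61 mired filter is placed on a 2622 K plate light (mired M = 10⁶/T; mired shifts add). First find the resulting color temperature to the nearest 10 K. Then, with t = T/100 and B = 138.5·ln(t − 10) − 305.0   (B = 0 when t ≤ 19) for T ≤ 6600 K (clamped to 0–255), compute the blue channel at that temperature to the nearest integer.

M_in = 10⁶/2622 = 381.39; M_out = 381.39 + (-61) = 320.39.
T_out = 10⁶/320.39 = 3121.2 K → 3120 K; t = 31.2.
B = 138.5·ln(31.2 − 10) − 305.0 = 138.5·ln 21.2 − 305.0 = 138.5·3.0540 − 305.0 = 117.979.
Rounded: 118.

118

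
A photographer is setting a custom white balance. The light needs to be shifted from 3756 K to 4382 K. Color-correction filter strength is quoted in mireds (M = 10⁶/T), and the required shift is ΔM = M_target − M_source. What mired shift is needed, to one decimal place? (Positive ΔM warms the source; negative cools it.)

-38.0 mireds

M_source = 10⁶/3756 = 266.241; M_target = 10⁶/4382 = 228.206.
ΔM = 228.206 − 266.241 = -38.034 → -38.0 mireds, a cooling shift.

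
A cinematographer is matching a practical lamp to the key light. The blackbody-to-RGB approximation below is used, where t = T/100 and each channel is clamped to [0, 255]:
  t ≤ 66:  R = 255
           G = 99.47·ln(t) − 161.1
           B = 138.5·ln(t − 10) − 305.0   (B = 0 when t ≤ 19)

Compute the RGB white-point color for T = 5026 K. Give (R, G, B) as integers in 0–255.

(255, 229, 207)

t = 5026/100 = 50.26; the t ≤ 66 branch applies.
R = 255 by definition for t ≤ 66.
G = 99.47·ln 50.26 − 161.1 = 99.47·3.9172 − 161.1 = 228.545.
B = 138.5·ln(50.26 − 10) − 305.0 = 138.5·ln 40.26 − 305.0 = 138.5·3.6954 − 305.0 = 206.807.
Rounded: (255, 229, 207).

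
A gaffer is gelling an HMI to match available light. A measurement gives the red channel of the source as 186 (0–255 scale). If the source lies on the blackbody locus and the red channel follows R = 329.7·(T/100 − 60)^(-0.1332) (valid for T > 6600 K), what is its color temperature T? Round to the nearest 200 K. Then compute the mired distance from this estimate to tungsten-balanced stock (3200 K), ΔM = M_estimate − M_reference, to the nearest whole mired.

(t − 60)^(-0.1332) = 186/329.7 = 0.56415.
t − 60 = 0.56415^(1/-0.1332) = 0.56415^(-7.508) = 73.521, so t = 133.521.
T = 100·t = 13352 K → 13400 K to the nearest 200 K.
M_estimate = 10⁶/13400 = 74.63; M_reference = 10⁶/3200 = 312.50.
ΔM = 74.63 − 312.50 = -237.87 → -238 mireds.

-238 mireds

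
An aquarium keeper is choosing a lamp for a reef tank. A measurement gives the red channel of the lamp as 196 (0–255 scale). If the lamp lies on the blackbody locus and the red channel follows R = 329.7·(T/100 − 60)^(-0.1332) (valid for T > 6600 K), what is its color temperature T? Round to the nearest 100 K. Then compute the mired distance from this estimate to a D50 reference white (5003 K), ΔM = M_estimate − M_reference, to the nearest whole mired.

-109 mireds

(t − 60)^(-0.1332) = 196/329.7 = 0.59448.
t − 60 = 0.59448^(1/-0.1332) = 0.59448^(-7.508) = 49.621, so t = 109.621.
T = 100·t = 10962 K → 11000 K to the nearest 100 K.
M_estimate = 10⁶/11000 = 90.91; M_reference = 10⁶/5003 = 199.88.
ΔM = 90.91 − 199.88 = -108.97 → -109 mireds.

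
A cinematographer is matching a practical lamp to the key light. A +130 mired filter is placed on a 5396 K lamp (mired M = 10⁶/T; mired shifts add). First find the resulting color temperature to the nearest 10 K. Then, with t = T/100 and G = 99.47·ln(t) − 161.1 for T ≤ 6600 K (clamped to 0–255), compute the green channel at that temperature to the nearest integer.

183

M_in = 10⁶/5396 = 185.32; M_out = 185.32 + (+130) = 315.32.
T_out = 10⁶/315.32 = 3171.4 K → 3170 K; t = 31.7.
G = 99.47·ln 31.7 − 161.1 = 99.47·3.4563 − 161.1 = 182.700.
Rounded: 183.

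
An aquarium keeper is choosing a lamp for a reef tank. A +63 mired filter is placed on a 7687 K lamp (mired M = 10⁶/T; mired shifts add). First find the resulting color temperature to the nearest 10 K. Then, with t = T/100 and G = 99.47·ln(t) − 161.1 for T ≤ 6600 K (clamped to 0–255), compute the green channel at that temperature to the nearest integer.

M_in = 10⁶/7687 = 130.09; M_out = 130.09 + (+63) = 193.09.
T_out = 10⁶/193.09 = 5178.9 K → 5180 K; t = 51.8.
G = 99.47·ln 51.8 − 161.1 = 99.47·3.9474 − 161.1 = 231.547.
Rounded: 232.

232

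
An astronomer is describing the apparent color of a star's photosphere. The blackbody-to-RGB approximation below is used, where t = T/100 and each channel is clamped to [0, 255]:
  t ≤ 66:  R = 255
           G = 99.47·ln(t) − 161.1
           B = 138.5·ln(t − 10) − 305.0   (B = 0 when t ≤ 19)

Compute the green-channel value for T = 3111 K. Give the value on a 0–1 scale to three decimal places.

t = 3111/100 = 31.11; the t ≤ 66 branch applies.
G = 99.47·ln 31.11 − 161.1 = 99.47·3.4375 − 161.1 = 180.831.
On a 0–1 scale: 180.831/255 = 0.7091 → 0.709.

0.709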